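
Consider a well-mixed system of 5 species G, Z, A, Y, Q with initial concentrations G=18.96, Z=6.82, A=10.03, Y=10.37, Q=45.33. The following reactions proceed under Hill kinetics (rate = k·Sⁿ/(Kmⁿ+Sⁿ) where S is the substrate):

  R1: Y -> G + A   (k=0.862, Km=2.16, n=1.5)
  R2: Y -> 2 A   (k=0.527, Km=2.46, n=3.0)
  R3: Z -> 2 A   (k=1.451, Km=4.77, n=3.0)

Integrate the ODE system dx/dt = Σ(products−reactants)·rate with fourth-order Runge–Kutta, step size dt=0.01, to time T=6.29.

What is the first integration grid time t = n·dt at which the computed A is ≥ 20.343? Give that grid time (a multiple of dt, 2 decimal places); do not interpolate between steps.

RK4 with dt=0.01: 629 steps to T=6.29. Trajectory (selected grid times):
t=0.00: G=18.96 Z=6.82 A=10.03 Y=10.37 Q=45.33
t=0.70: G=19.51 Z=6.10 A=12.75 Y=9.46 Q=45.33
t=1.40: G=20.05 Z=5.45 A=15.31 Y=8.56 Q=45.33
t=2.10: G=20.58 Z=4.88 A=17.69 Y=7.67 Q=45.33
t=2.80: G=21.10 Z=4.40 A=19.89 Y=6.79 Q=45.33
t=2.95: G=21.21 Z=4.30 A=20.34 Y=6.61 Q=45.33
t=2.96: G=21.21 Z=4.30 A=20.37 Y=6.60 Q=45.33
t=3.49: G=21.59 Z=3.99 A=21.88 Y=5.95 Q=45.33
t=4.19: G=22.08 Z=3.65 A=23.73 Y=5.13 Q=45.33
t=4.89: G=22.54 Z=3.36 A=25.42 Y=4.35 Q=45.33
t=5.59: G=22.97 Z=3.12 A=26.92 Y=3.62 Q=45.33
t=6.29: G=23.36 Z=2.91 A=28.25 Y=2.97 Q=45.33
A(2.95)=20.337 < 20.343 but A(2.96)=20.366 ≥ 20.343, so the first grid time is t=2.96.

Threshold first reached at t = 2.96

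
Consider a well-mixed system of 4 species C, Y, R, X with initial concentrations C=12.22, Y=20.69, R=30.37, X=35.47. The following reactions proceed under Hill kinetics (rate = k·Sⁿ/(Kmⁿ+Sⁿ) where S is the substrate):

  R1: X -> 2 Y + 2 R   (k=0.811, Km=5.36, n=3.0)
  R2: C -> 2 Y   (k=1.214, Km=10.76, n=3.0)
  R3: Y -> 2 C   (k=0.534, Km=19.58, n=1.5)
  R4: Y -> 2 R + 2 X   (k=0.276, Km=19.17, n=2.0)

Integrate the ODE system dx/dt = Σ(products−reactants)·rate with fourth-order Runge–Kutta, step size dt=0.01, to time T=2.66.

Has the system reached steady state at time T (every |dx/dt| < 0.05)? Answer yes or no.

RK4 with dt=0.01: 266 steps to T=2.66. Trajectory (selected grid times):
t=0.00: C=12.22 Y=20.69 R=30.37 X=35.47
t=0.30: C=12.17 Y=21.48 R=30.95 X=35.32
t=0.59: C=12.13 Y=22.23 R=31.50 X=35.17
t=0.89: C=12.10 Y=23.01 R=32.09 X=35.03
t=1.18: C=12.07 Y=23.75 R=32.65 X=34.89
t=1.48: C=12.04 Y=24.52 R=33.24 X=34.75
t=1.77: C=12.01 Y=25.26 R=33.81 X=34.61
t=2.07: C=12.00 Y=26.02 R=34.40 X=34.48
t=2.36: C=11.98 Y=26.75 R=34.97 X=34.35
t=2.66: C=11.97 Y=27.50 R=35.57 X=34.22
Rates at T: R1=0.8079, R2=0.7030, R3=0.3336, R4=0.1857
dx/dt at T (Σ net stoichiometry × rate): C=-0.0359, Y=+2.5025, R=+1.9873, X=-0.4364
Largest |dx/dt| is |+2.5025| (Y) ≥ 0.05 → not steady.

Steady state at T: no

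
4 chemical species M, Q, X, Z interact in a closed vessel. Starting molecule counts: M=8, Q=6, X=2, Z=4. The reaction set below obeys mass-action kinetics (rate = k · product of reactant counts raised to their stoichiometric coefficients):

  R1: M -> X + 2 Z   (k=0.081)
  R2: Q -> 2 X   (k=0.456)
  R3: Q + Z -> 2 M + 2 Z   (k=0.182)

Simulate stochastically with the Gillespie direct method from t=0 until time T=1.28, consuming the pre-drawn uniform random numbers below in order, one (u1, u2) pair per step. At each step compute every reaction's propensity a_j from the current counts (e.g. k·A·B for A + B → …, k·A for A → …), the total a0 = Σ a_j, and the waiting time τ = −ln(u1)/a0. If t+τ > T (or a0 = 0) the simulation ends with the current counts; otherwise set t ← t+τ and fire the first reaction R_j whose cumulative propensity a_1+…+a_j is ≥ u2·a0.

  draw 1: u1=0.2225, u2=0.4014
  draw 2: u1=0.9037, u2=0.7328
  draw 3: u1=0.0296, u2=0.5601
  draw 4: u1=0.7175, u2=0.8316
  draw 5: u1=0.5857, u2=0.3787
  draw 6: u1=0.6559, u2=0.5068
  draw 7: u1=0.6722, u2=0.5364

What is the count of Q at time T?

t=0.000: M=8 Q=6 X=2 Z=4
Draw 1: a1=0.648, a2=2.736, a3=4.368, a0=7.752; τ=−ln(0.2225)/7.752=0.194 → t=0.194; u2·a0=0.4014·7.752=3.112; a1=0.648 < 3.112 ≤ a1+a2=3.384 → R2 fires; M=8 Q=5 X=4 Z=4
Draw 2: a1=0.648, a2=2.280, a3=3.640, a0=6.568; τ=−ln(0.9037)/6.568=0.015 → t=0.209; u2·a0=0.7328·6.568=4.813; a1+a2=2.928 < 4.813 ≤ a1+…+a3=6.568 → R3 fires; M=10 Q=4 X=4 Z=5
Draw 3: a1=0.810, a2=1.824, a3=3.640, a0=6.274; τ=−ln(0.0296)/6.274=0.561 → t=0.770; u2·a0=0.5601·6.274=3.514; a1+a2=2.634 < 3.514 ≤ a1+…+a3=6.274 → R3 fires; M=12 Q=3 X=4 Z=6
Draw 4: a1=0.972, a2=1.368, a3=3.276, a0=5.616; τ=−ln(0.7175)/5.616=0.059 → t=0.829; u2·a0=0.8316·5.616=4.670; a1+a2=2.340 < 4.670 ≤ a1+…+a3=5.616 → R3 fires; M=14 Q=2 X=4 Z=7
Draw 5: a1=1.134, a2=0.912, a3=2.548, a0=4.594; τ=−ln(0.5857)/4.594=0.116 → t=0.946; u2·a0=0.3787·4.594=1.740; a1=1.134 < 1.740 ≤ a1+a2=2.046 → R2 fires; M=14 Q=1 X=6 Z=7
Draw 6: a1=1.134, a2=0.456, a3=1.274, a0=2.864; τ=−ln(0.6559)/2.864=0.147 → t=1.093; u2·a0=0.5068·2.864=1.451; a1=1.134 < 1.451 ≤ a1+a2=1.590 → R2 fires; M=14 Q=0 X=8 Z=7
Draw 7: a1=1.134, a2=0.000, a3=0.000, a0=1.134; τ=−ln(0.6722)/1.134=0.350 → t=1.443 > T=1.28: stop.
Read off Q at T=1.28: 0

Q at T = 0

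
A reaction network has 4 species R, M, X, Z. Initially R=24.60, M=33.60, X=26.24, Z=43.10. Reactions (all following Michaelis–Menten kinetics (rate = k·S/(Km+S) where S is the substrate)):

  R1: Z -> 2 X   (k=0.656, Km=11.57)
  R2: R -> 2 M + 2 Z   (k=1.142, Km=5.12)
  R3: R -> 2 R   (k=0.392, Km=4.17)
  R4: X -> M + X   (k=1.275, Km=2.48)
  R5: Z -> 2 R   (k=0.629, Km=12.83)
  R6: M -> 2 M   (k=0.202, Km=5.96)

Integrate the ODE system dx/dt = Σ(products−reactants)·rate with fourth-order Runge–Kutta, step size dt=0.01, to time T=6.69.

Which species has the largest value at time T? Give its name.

Dominant species at T: M

RK4 with dt=0.01: 669 steps to T=6.69. Trajectory (selected grid times):
t=0.00: R=24.60 M=33.60 X=26.24 Z=43.10
t=0.74: R=24.87 M=35.99 X=27.01 Z=43.76
t=1.49: R=25.14 M=38.42 X=27.79 Z=44.42
t=2.23: R=25.41 M=40.82 X=28.56 Z=45.08
t=2.97: R=25.68 M=43.23 X=29.33 Z=45.74
t=3.72: R=25.96 M=45.68 X=30.12 Z=46.41
t=4.46: R=26.23 M=48.09 X=30.90 Z=47.07
t=5.20: R=26.51 M=50.52 X=31.68 Z=47.73
t=5.95: R=26.79 M=52.98 X=32.47 Z=48.39
t=6.69: R=27.06 M=55.41 X=33.25 Z=49.05
At T=6.69: R=27.06 M=55.41 X=33.25 Z=49.05; the largest is M.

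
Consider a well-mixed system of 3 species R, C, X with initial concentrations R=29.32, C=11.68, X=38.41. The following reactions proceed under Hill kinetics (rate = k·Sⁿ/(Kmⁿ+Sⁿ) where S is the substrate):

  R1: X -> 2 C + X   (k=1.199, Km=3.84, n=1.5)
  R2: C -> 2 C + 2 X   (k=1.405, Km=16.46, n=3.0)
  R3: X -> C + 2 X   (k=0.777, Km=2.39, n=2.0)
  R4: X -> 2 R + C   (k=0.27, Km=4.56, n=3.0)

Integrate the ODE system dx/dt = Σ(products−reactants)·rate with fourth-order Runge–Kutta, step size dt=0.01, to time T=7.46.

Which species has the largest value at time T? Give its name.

Dominant species at T: X

RK4 with dt=0.01: 746 steps to T=7.46. Trajectory (selected grid times):
t=0.00: R=29.32 C=11.68 X=38.41
t=0.83: R=29.77 C=14.88 X=39.63
t=1.66: R=30.22 C=18.26 X=41.22
t=2.49: R=30.66 C=21.82 X=43.14
t=3.32: R=31.11 C=25.49 X=45.30
t=4.14: R=31.55 C=29.22 X=47.60
t=4.97: R=32.00 C=33.05 X=50.05
t=5.80: R=32.45 C=36.92 X=52.58
t=6.63: R=32.90 C=40.82 X=55.17
t=7.46: R=33.34 C=44.75 X=57.79
At T=7.46: R=33.34 C=44.75 X=57.79; the largest is X.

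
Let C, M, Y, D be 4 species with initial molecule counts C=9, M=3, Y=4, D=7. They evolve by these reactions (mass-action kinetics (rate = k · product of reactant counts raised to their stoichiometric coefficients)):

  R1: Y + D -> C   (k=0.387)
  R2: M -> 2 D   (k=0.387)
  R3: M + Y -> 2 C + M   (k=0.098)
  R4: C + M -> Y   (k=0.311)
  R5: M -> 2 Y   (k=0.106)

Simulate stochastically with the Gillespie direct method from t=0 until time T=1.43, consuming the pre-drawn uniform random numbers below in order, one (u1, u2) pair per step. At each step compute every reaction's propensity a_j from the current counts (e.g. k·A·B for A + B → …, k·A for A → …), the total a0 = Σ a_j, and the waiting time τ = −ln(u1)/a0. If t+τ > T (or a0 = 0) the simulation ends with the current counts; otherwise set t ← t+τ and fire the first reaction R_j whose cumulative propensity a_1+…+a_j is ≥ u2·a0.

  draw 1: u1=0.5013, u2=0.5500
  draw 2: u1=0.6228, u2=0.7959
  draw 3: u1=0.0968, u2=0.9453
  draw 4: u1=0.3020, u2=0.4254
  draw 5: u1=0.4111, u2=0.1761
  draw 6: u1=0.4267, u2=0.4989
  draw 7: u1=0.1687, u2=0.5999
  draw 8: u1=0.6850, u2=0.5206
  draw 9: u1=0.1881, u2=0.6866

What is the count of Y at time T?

t=0.000: C=9 M=3 Y=4 D=7
Draw 1: a1=10.836, a2=1.161, a3=1.176, a4=8.397, a5=0.318, a0=21.888; τ=−ln(0.5013)/21.888=0.032 → t=0.032; u2·a0=0.5500·21.888=12.038; a1+a2=11.997 < 12.038 ≤ a1+…+a3=13.173 → R3 fires; C=11 M=3 Y=3 D=7
Draw 2: a1=8.127, a2=1.161, a3=0.882, a4=10.263, a5=0.318, a0=20.751; τ=−ln(0.6228)/20.751=0.023 → t=0.054; u2·a0=0.7959·20.751=16.516; a1+…+a3=10.170 < 16.516 ≤ a1+…+a4=20.433 → R4 fires; C=10 M=2 Y=4 D=7
Draw 3: a1=10.836, a2=0.774, a3=0.784, a4=6.220, a5=0.212, a0=18.826; τ=−ln(0.0968)/18.826=0.124 → t=0.178; u2·a0=0.9453·18.826=17.796; a1+…+a3=12.394 < 17.796 ≤ a1+…+a4=18.614 → R4 fires; C=9 M=1 Y=5 D=7
Draw 4: a1=13.545, a2=0.387, a3=0.490, a4=2.799, a5=0.106, a0=17.327; τ=−ln(0.3020)/17.327=0.069 → t=0.248; u2·a0=0.4254·17.327=7.371 ≤ a1=13.545 → R1 fires; C=10 M=1 Y=4 D=6
Draw 5: a1=9.288, a2=0.387, a3=0.392, a4=3.110, a5=0.106, a0=13.283; τ=−ln(0.4111)/13.283=0.067 → t=0.314; u2·a0=0.1761·13.283=2.339 ≤ a1=9.288 → R1 fires; C=11 M=1 Y=3 D=5
Draw 6: a1=5.805, a2=0.387, a3=0.294, a4=3.421, a5=0.106, a0=10.013; τ=−ln(0.4267)/10.013=0.085 → t=0.399; u2·a0=0.4989·10.013=4.995 ≤ a1=5.805 → R1 fires; C=12 M=1 Y=2 D=4
Draw 7: a1=3.096, a2=0.387, a3=0.196, a4=3.732, a5=0.106, a0=7.517; τ=−ln(0.1687)/7.517=0.237 → t=0.636; u2·a0=0.5999·7.517=4.509; a1+…+a3=3.679 < 4.509 ≤ a1+…+a4=7.411 → R4 fires; C=11 M=0 Y=3 D=4
Draw 8: a1=4.644, a2=0.000, a3=0.000, a4=0.000, a5=0.000, a0=4.644; τ=−ln(0.6850)/4.644=0.081 → t=0.718; u2·a0=0.5206·4.644=2.418 ≤ a1=4.644 → R1 fires; C=12 M=0 Y=2 D=3
Draw 9: a1=2.322, a2=0.000, a3=0.000, a4=0.000, a5=0.000, a0=2.322; τ=−ln(0.1881)/2.322=0.720 → t=1.437 > T=1.43: stop.
Read off Y at T=1.43: 2

Y at T = 2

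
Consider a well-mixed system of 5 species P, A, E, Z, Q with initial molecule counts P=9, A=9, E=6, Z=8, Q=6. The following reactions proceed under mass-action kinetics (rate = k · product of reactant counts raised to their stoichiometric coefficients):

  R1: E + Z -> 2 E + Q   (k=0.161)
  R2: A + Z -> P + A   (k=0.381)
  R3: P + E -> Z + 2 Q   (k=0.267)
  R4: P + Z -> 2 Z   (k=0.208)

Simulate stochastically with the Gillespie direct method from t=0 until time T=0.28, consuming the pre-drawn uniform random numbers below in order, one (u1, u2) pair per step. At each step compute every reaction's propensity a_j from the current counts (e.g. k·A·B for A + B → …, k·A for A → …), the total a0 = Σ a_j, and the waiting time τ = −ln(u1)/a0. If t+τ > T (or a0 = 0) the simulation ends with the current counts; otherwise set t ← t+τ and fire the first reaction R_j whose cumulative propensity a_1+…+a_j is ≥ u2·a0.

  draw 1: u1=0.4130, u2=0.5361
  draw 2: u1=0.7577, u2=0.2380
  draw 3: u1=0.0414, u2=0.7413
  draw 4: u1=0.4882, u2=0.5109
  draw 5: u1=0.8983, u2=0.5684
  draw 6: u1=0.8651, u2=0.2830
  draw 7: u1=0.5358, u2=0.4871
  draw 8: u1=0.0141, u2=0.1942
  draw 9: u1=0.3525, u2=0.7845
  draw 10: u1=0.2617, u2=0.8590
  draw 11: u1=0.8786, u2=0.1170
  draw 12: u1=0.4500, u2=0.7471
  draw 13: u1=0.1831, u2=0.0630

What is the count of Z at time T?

Z at T = 6

t=0.000: P=9 A=9 E=6 Z=8 Q=6
Draw 1: a1=7.728, a2=27.432, a3=14.418, a4=14.976, a0=64.554; τ=−ln(0.4130)/64.554=0.014 → t=0.014; u2·a0=0.5361·64.554=34.607; a1=7.728 < 34.607 ≤ a1+a2=35.160 → R2 fires; P=10 A=9 E=6 Z=7 Q=6
Draw 2: a1=6.762, a2=24.003, a3=16.020, a4=14.560, a0=61.345; τ=−ln(0.7577)/61.345=0.005 → t=0.018; u2·a0=0.2380·61.345=14.600; a1=6.762 < 14.600 ≤ a1+a2=30.765 → R2 fires; P=11 A=9 E=6 Z=6 Q=6
Draw 3: a1=5.796, a2=20.574, a3=17.622, a4=13.728, a0=57.720; τ=−ln(0.0414)/57.720=0.055 → t=0.073; u2·a0=0.7413·57.720=42.788; a1+a2=26.370 < 42.788 ≤ a1+…+a3=43.992 → R3 fires; P=10 A=9 E=5 Z=7 Q=8
Draw 4: a1=5.635, a2=24.003, a3=13.350, a4=14.560, a0=57.548; τ=−ln(0.4882)/57.548=0.012 → t=0.086; u2·a0=0.5109·57.548=29.401; a1=5.635 < 29.401 ≤ a1+a2=29.638 → R2 fires; P=11 A=9 E=5 Z=6 Q=8
Draw 5: a1=4.830, a2=20.574, a3=14.685, a4=13.728, a0=53.817; τ=−ln(0.8983)/53.817=0.002 → t=0.088; u2·a0=0.5684·53.817=30.590; a1+a2=25.404 < 30.590 ≤ a1+…+a3=40.089 → R3 fires; P=10 A=9 E=4 Z=7 Q=10
Draw 6: a1=4.508, a2=24.003, a3=10.680, a4=14.560, a0=53.751; τ=−ln(0.8651)/53.751=0.003 → t=0.091; u2·a0=0.2830·53.751=15.212; a1=4.508 < 15.212 ≤ a1+a2=28.511 → R2 fires; P=11 A=9 E=4 Z=6 Q=10
Draw 7: a1=3.864, a2=20.574, a3=11.748, a4=13.728, a0=49.914; τ=−ln(0.5358)/49.914=0.013 → t=0.103; u2·a0=0.4871·49.914=24.313; a1=3.864 < 24.313 ≤ a1+a2=24.438 → R2 fires; P=12 A=9 E=4 Z=5 Q=10
Draw 8: a1=3.220, a2=17.145, a3=12.816, a4=12.480, a0=45.661; τ=−ln(0.0141)/45.661=0.093 → t=0.196; u2·a0=0.1942·45.661=8.867; a1=3.220 < 8.867 ≤ a1+a2=20.365 → R2 fires; P=13 A=9 E=4 Z=4 Q=10
Draw 9: a1=2.576, a2=13.716, a3=13.884, a4=10.816, a0=40.992; τ=−ln(0.3525)/40.992=0.025 → t=0.222; u2·a0=0.7845·40.992=32.158; a1+…+a3=30.176 < 32.158 ≤ a1+…+a4=40.992 → R4 fires; P=12 A=9 E=4 Z=5 Q=10
Draw 10: a1=3.220, a2=17.145, a3=12.816, a4=12.480, a0=45.661; τ=−ln(0.2617)/45.661=0.029 → t=0.251; u2·a0=0.8590·45.661=39.223; a1+…+a3=33.181 < 39.223 ≤ a1+…+a4=45.661 → R4 fires; P=11 A=9 E=4 Z=6 Q=10
Draw 11: a1=3.864, a2=20.574, a3=11.748, a4=13.728, a0=49.914; τ=−ln(0.8786)/49.914=0.003 → t=0.254; u2·a0=0.1170·49.914=5.840; a1=3.864 < 5.840 ≤ a1+a2=24.438 → R2 fires; P=12 A=9 E=4 Z=5 Q=10
Draw 12: a1=3.220, a2=17.145, a3=12.816, a4=12.480, a0=45.661; τ=−ln(0.4500)/45.661=0.017 → t=0.271; u2·a0=0.7471·45.661=34.113; a1+…+a3=33.181 < 34.113 ≤ a1+…+a4=45.661 → R4 fires; P=11 A=9 E=4 Z=6 Q=10
Draw 13: a1=3.864, a2=20.574, a3=11.748, a4=13.728, a0=49.914; τ=−ln(0.1831)/49.914=0.034 → t=0.305 > T=0.28: stop.
Read off Z at T=0.28: 6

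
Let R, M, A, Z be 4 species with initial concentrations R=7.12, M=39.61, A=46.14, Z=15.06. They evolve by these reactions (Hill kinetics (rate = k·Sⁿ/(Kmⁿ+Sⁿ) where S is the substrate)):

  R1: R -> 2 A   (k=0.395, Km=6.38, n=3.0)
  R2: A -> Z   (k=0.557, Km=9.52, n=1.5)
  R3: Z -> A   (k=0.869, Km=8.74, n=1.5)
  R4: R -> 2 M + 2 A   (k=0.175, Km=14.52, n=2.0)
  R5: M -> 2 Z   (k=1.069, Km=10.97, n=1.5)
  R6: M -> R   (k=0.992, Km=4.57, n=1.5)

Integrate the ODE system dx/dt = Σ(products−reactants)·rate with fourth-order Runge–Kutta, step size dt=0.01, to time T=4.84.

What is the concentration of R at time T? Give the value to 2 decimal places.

RK4 with dt=0.01: 484 steps to T=4.84. Trajectory (selected grid times):
t=0.00: R=7.12 M=39.61 A=46.14 Z=15.06
t=0.54: R=7.49 M=38.63 A=46.49 Z=16.01
t=1.08: R=7.85 M=37.66 A=46.86 Z=16.95
t=1.61: R=8.19 M=36.71 A=47.25 Z=17.86
t=2.15: R=8.53 M=35.75 A=47.67 Z=18.77
t=2.69: R=8.87 M=34.79 A=48.11 Z=19.67
t=3.23: R=9.19 M=33.85 A=48.57 Z=20.56
t=3.76: R=9.51 M=32.92 A=49.03 Z=21.42
t=4.30: R=9.82 M=31.99 A=49.52 Z=22.29
t=4.84: R=10.13 M=31.06 A=50.02 Z=23.15
Read off R at T=4.84: 10.13

R at T = 10.13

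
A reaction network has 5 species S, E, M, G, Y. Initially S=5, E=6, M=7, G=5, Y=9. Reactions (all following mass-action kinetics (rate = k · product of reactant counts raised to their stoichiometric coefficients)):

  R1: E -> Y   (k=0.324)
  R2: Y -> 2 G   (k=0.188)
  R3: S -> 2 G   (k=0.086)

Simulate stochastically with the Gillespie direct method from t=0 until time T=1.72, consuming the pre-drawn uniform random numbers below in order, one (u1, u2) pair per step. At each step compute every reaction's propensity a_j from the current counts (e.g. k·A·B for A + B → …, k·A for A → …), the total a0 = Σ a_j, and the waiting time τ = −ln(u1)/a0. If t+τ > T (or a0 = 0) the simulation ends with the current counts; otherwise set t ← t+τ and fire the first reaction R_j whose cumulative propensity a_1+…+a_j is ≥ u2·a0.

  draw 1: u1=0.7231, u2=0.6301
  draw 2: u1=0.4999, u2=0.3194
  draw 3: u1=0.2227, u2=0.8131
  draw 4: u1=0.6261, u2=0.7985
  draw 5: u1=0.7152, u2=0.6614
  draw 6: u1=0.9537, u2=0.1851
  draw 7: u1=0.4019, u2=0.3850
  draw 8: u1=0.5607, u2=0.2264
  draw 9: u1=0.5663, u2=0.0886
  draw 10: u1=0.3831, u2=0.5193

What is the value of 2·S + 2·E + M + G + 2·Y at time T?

Value at T = 52

Check how each reaction changes W = 2·S + 2·E + M + G + 2·Y (weight of products minus weight of reactants):
R1: E -> Y: (2·1) − (2·1) = 2 − 2 = 0
R2: Y -> 2 G: (1·2) − (2·1) = 2 − 2 = 0
R3: S -> 2 G: (1·2) − (2·1) = 2 − 2 = 0
Every reaction leaves W unchanged, so W is conserved and no simulation is needed: W(T) = W(0) = 2·5 + 2·6 + 7 + 5 + 2·9 = 52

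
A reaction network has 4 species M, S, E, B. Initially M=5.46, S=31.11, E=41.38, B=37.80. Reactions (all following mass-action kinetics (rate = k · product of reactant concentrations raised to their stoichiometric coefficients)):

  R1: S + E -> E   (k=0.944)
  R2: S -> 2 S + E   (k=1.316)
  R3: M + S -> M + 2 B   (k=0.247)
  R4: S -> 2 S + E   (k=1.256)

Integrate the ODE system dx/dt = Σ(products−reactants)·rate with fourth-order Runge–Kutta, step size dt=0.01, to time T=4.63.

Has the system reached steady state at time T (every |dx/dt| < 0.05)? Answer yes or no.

RK4 with dt=0.01: 463 steps to T=4.63. Trajectory (selected grid times):
t=0.00: M=5.46 S=31.11 E=41.38 B=37.80
t=0.51: M=5.46 S=0.00 E=43.44 B=39.96
t=1.03: M=5.46 S=0.00 E=43.44 B=39.96
t=1.54: M=5.46 S=0.00 E=43.44 B=39.96
t=2.06: M=5.46 S=0.00 E=43.44 B=39.96
t=2.57: M=5.46 S=0.00 E=43.44 B=39.96
t=3.09: M=5.46 S=0.00 E=43.44 B=39.96
t=3.60: M=5.46 S=0.00 E=43.44 B=39.96
t=4.12: M=5.46 S=0.00 E=43.44 B=39.96
t=4.63: M=5.46 S=0.00 E=43.44 B=39.96
Rates at T: R1=0.0000, R2=0.0000, R3=0.0000, R4=0.0000
dx/dt at T (Σ net stoichiometry × rate): M=+0.0000, S=-0.0000, E=+0.0000, B=+0.0000
Largest |dx/dt| is |-0.0000| (S) < 0.05 → steady.

Steady state at T: yes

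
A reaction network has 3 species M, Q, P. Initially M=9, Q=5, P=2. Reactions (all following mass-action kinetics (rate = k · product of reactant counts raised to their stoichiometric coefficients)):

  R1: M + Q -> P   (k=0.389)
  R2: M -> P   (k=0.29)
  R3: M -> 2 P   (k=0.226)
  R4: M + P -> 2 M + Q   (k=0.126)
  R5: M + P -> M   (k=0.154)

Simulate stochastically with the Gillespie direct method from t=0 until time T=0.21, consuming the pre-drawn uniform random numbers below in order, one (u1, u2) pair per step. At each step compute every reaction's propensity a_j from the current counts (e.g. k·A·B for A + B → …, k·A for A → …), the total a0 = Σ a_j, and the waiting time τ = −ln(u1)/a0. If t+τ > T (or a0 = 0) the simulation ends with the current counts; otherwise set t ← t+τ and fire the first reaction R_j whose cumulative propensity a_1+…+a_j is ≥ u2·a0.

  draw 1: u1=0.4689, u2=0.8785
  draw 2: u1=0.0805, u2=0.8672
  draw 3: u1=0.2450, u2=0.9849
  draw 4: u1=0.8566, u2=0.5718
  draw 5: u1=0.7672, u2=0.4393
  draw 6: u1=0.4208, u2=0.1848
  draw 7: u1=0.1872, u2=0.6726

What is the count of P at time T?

t=0.000: M=9 Q=5 P=2
Draw 1: a1=17.505, a2=2.610, a3=2.034, a4=2.268, a5=2.772, a0=27.189; τ=−ln(0.4689)/27.189=0.028 → t=0.028; u2·a0=0.8785·27.189=23.886; a1+…+a3=22.149 < 23.886 ≤ a1+…+a4=24.417 → R4 fires; M=10 Q=6 P=1
Draw 2: a1=23.340, a2=2.900, a3=2.260, a4=1.260, a5=1.540, a0=31.300; τ=−ln(0.0805)/31.300=0.080 → t=0.108; u2·a0=0.8672·31.300=27.143; a1+a2=26.240 < 27.143 ≤ a1+…+a3=28.500 → R3 fires; M=9 Q=6 P=3
Draw 3: a1=21.006, a2=2.610, a3=2.034, a4=3.402, a5=4.158, a0=33.210; τ=−ln(0.2450)/33.210=0.042 → t=0.151; u2·a0=0.9849·33.210=32.709; a1+…+a4=29.052 < 32.709 ≤ a1+…+a5=33.210 → R5 fires; M=9 Q=6 P=2
Draw 4: a1=21.006, a2=2.610, a3=2.034, a4=2.268, a5=2.772, a0=30.690; τ=−ln(0.8566)/30.690=0.005 → t=0.156; u2·a0=0.5718·30.690=17.549 ≤ a1=21.006 → R1 fires; M=8 Q=5 P=3
Draw 5: a1=15.560, a2=2.320, a3=1.808, a4=3.024, a5=3.696, a0=26.408; τ=−ln(0.7672)/26.408=0.010 → t=0.166; u2·a0=0.4393·26.408=11.601 ≤ a1=15.560 → R1 fires; M=7 Q=4 P=4
Draw 6: a1=10.892, a2=2.030, a3=1.582, a4=3.528, a5=4.312, a0=22.344; τ=−ln(0.4208)/22.344=0.039 → t=0.205; u2·a0=0.1848·22.344=4.129 ≤ a1=10.892 → R1 fires; M=6 Q=3 P=5
Draw 7: a1=7.002, a2=1.740, a3=1.356, a4=3.780, a5=4.620, a0=18.498; τ=−ln(0.1872)/18.498=0.091 → t=0.295 > T=0.21: stop.
Read off P at T=0.21: 5

P at T = 5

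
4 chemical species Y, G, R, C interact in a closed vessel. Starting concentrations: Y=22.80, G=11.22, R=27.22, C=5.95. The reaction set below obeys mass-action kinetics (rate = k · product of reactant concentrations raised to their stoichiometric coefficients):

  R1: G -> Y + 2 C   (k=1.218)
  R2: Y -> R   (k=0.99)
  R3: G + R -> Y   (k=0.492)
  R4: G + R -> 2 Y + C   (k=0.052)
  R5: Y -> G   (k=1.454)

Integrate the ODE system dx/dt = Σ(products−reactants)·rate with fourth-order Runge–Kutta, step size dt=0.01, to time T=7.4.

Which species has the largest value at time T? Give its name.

Dominant species at T: C

RK4 with dt=0.01: 740 steps to T=7.4. Trajectory (selected grid times):
t=0.00: Y=22.80 G=11.22 R=27.22 C=5.95
t=0.82: Y=16.16 G=2.78 R=14.11 C=16.53
t=1.64: Y=8.59 G=1.87 R=10.97 C=22.37
t=2.47: Y=4.67 G=1.19 R=9.34 C=26.08
t=3.29: Y=2.61 G=0.73 R=8.47 C=28.32
t=4.11: Y=1.48 G=0.44 R=7.99 C=29.66
t=4.93: Y=0.85 G=0.26 R=7.72 C=30.46
t=5.76: Y=0.49 G=0.15 R=7.57 C=30.93
t=6.58: Y=0.28 G=0.09 R=7.48 C=31.20
t=7.40: Y=0.16 G=0.05 R=7.43 C=31.36
At T=7.4: Y=0.16 G=0.05 R=7.43 C=31.36; the largest is C.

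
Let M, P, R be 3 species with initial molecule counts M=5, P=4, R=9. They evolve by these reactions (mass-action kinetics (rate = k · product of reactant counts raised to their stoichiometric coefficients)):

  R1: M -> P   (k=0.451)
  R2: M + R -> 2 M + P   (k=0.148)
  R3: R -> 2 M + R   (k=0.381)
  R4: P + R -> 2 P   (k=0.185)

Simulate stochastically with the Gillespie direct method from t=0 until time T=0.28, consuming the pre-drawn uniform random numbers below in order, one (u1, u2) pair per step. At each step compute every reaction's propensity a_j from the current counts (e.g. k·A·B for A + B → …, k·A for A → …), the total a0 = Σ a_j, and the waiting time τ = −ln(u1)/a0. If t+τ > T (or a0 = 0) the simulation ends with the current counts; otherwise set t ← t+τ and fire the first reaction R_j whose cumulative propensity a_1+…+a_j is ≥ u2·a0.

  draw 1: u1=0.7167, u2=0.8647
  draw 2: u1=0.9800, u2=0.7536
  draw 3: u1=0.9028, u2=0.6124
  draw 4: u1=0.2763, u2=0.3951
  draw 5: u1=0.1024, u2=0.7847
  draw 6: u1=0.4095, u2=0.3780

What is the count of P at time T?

t=0.000: M=5 P=4 R=9
Draw 1: a1=2.255, a2=6.660, a3=3.429, a4=6.660, a0=19.004; τ=−ln(0.7167)/19.004=0.018 → t=0.018; u2·a0=0.8647·19.004=16.433; a1+…+a3=12.344 < 16.433 ≤ a1+…+a4=19.004 → R4 fires; M=5 P=5 R=8
Draw 2: a1=2.255, a2=5.920, a3=3.048, a4=7.400, a0=18.623; τ=−ln(0.9800)/18.623=0.001 → t=0.019; u2·a0=0.7536·18.623=14.034; a1+…+a3=11.223 < 14.034 ≤ a1+…+a4=18.623 → R4 fires; M=5 P=6 R=7
Draw 3: a1=2.255, a2=5.180, a3=2.667, a4=7.770, a0=17.872; τ=−ln(0.9028)/17.872=0.006 → t=0.024; u2·a0=0.6124·17.872=10.945; a1+…+a3=10.102 < 10.945 ≤ a1+…+a4=17.872 → R4 fires; M=5 P=7 R=6
Draw 4: a1=2.255, a2=4.440, a3=2.286, a4=7.770, a0=16.751; τ=−ln(0.2763)/16.751=0.077 → t=0.101; u2·a0=0.3951·16.751=6.618; a1=2.255 < 6.618 ≤ a1+a2=6.695 → R2 fires; M=6 P=8 R=5
Draw 5: a1=2.706, a2=4.440, a3=1.905, a4=7.400, a0=16.451; τ=−ln(0.1024)/16.451=0.139 → t=0.240; u2·a0=0.7847·16.451=12.909; a1+…+a3=9.051 < 12.909 ≤ a1+…+a4=16.451 → R4 fires; M=6 P=9 R=4
Draw 6: a1=2.706, a2=3.552, a3=1.524, a4=6.660, a0=14.442; τ=−ln(0.4095)/14.442=0.062 → t=0.301 > T=0.28: stop.
Read off P at T=0.28: 9

P at T = 9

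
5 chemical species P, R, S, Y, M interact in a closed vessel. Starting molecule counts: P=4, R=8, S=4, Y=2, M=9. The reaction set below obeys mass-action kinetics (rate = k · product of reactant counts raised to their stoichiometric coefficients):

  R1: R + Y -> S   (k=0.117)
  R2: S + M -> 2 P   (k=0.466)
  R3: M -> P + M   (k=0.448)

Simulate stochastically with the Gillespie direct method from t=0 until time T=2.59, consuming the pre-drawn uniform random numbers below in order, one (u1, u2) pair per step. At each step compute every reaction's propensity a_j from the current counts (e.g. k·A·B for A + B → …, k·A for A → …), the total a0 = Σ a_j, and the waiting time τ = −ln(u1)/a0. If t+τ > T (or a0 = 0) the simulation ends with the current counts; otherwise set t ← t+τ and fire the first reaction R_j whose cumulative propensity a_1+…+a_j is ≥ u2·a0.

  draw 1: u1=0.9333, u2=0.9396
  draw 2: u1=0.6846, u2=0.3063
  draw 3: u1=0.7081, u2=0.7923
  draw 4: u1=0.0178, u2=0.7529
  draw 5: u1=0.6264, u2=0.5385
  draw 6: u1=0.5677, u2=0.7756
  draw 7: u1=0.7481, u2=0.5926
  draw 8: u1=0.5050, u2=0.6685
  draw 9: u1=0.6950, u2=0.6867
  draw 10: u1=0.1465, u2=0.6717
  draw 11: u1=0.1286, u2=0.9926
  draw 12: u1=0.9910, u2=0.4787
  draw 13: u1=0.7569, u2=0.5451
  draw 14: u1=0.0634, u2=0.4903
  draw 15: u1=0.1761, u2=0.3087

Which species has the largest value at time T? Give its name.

Dominant species at T: P

t=0.000: P=4 R=8 S=4 Y=2 M=9
Draw 1: a1=1.872, a2=16.776, a3=4.032, a0=22.680; τ=−ln(0.9333)/22.680=0.003 → t=0.003; u2·a0=0.9396·22.680=21.310; a1+a2=18.648 < 21.310 ≤ a1+…+a3=22.680 → R3 fires; P=5 R=8 S=4 Y=2 M=9
Draw 2: a1=1.872, a2=16.776, a3=4.032, a0=22.680; τ=−ln(0.6846)/22.680=0.017 → t=0.020; u2·a0=0.3063·22.680=6.947; a1=1.872 < 6.947 ≤ a1+a2=18.648 → R2 fires; P=7 R=8 S=3 Y=2 M=8
Draw 3: a1=1.872, a2=11.184, a3=3.584, a0=16.640; τ=−ln(0.7081)/16.640=0.021 → t=0.040; u2·a0=0.7923·16.640=13.184; a1+a2=13.056 < 13.184 ≤ a1+…+a3=16.640 → R3 fires; P=8 R=8 S=3 Y=2 M=8
Draw 4: a1=1.872, a2=11.184, a3=3.584, a0=16.640; τ=−ln(0.0178)/16.640=0.242 → t=0.283; u2·a0=0.7529·16.640=12.528; a1=1.872 < 12.528 ≤ a1+a2=13.056 → R2 fires; P=10 R=8 S=2 Y=2 M=7
Draw 5: a1=1.872, a2=6.524, a3=3.136, a0=11.532; τ=−ln(0.6264)/11.532=0.041 → t=0.323; u2·a0=0.5385·11.532=6.210; a1=1.872 < 6.210 ≤ a1+a2=8.396 → R2 fires; P=12 R=8 S=1 Y=2 M=6
Draw 6: a1=1.872, a2=2.796, a3=2.688, a0=7.356; τ=−ln(0.5677)/7.356=0.077 → t=0.400; u2·a0=0.7756·7.356=5.705; a1+a2=4.668 < 5.705 ≤ a1+…+a3=7.356 → R3 fires; P=13 R=8 S=1 Y=2 M=6
Draw 7: a1=1.872, a2=2.796, a3=2.688, a0=7.356; τ=−ln(0.7481)/7.356=0.039 → t=0.440; u2·a0=0.5926·7.356=4.359; a1=1.872 < 4.359 ≤ a1+a2=4.668 → R2 fires; P=15 R=8 S=0 Y=2 M=5
Draw 8: a1=1.872, a2=0.000, a3=2.240, a0=4.112; τ=−ln(0.5050)/4.112=0.166 → t=0.606; u2·a0=0.6685·4.112=2.749; a1+a2=1.872 < 2.749 ≤ a1+…+a3=4.112 → R3 fires; P=16 R=8 S=0 Y=2 M=5
Draw 9: a1=1.872, a2=0.000, a3=2.240, a0=4.112; τ=−ln(0.6950)/4.112=0.088 → t=0.694; u2·a0=0.6867·4.112=2.824; a1+a2=1.872 < 2.824 ≤ a1+…+a3=4.112 → R3 fires; P=17 R=8 S=0 Y=2 M=5
Draw 10: a1=1.872, a2=0.000, a3=2.240, a0=4.112; τ=−ln(0.1465)/4.112=0.467 → t=1.161; u2·a0=0.6717·4.112=2.762; a1+a2=1.872 < 2.762 ≤ a1+…+a3=4.112 → R3 fires; P=18 R=8 S=0 Y=2 M=5
Draw 11: a1=1.872, a2=0.000, a3=2.240, a0=4.112; τ=−ln(0.1286)/4.112=0.499 → t=1.660; u2·a0=0.9926·4.112=4.082; a1+a2=1.872 < 4.082 ≤ a1+…+a3=4.112 → R3 fires; P=19 R=8 S=0 Y=2 M=5
Draw 12: a1=1.872, a2=0.000, a3=2.240, a0=4.112; τ=−ln(0.9910)/4.112=0.002 → t=1.662; u2·a0=0.4787·4.112=1.968; a1+a2=1.872 < 1.968 ≤ a1+…+a3=4.112 → R3 fires; P=20 R=8 S=0 Y=2 M=5
Draw 13: a1=1.872, a2=0.000, a3=2.240, a0=4.112; τ=−ln(0.7569)/4.112=0.068 → t=1.730; u2·a0=0.5451·4.112=2.241; a1+a2=1.872 < 2.241 ≤ a1+…+a3=4.112 → R3 fires; P=21 R=8 S=0 Y=2 M=5
Draw 14: a1=1.872, a2=0.000, a3=2.240, a0=4.112; τ=−ln(0.0634)/4.112=0.671 → t=2.401; u2·a0=0.4903·4.112=2.016; a1+a2=1.872 < 2.016 ≤ a1+…+a3=4.112 → R3 fires; P=22 R=8 S=0 Y=2 M=5
Draw 15: a1=1.872, a2=0.000, a3=2.240, a0=4.112; τ=−ln(0.1761)/4.112=0.422 → t=2.823 > T=2.59: stop.
At T=2.59: P=22 R=8 S=0 Y=2 M=5; the largest is P.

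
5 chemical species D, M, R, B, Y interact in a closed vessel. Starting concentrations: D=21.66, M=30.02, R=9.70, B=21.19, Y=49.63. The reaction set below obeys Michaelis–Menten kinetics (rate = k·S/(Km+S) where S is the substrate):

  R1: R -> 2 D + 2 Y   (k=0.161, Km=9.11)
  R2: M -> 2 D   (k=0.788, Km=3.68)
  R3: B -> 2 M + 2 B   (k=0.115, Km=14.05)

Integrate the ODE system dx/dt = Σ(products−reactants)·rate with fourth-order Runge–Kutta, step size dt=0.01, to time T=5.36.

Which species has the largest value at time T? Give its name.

Dominant species at T: Y

RK4 with dt=0.01: 536 steps to T=5.36. Trajectory (selected grid times):
t=0.00: D=21.66 M=30.02 R=9.70 B=21.19 Y=49.63
t=0.60: D=22.60 M=29.68 R=9.65 B=21.23 Y=49.73
t=1.19: D=23.53 M=29.35 R=9.60 B=21.27 Y=49.83
t=1.79: D=24.46 M=29.01 R=9.55 B=21.31 Y=49.93
t=2.38: D=25.39 M=28.68 R=9.50 B=21.35 Y=50.02
t=2.98: D=26.32 M=28.35 R=9.45 B=21.40 Y=50.12
t=3.57: D=27.24 M=28.02 R=9.41 B=21.44 Y=50.22
t=4.17: D=28.17 M=27.68 R=9.36 B=21.48 Y=50.32
t=4.76: D=29.09 M=27.36 R=9.31 B=21.52 Y=50.41
t=5.36: D=30.02 M=27.02 R=9.26 B=21.56 Y=50.51
At T=5.36: D=30.02 M=27.02 R=9.26 B=21.56 Y=50.51; the largest is Y.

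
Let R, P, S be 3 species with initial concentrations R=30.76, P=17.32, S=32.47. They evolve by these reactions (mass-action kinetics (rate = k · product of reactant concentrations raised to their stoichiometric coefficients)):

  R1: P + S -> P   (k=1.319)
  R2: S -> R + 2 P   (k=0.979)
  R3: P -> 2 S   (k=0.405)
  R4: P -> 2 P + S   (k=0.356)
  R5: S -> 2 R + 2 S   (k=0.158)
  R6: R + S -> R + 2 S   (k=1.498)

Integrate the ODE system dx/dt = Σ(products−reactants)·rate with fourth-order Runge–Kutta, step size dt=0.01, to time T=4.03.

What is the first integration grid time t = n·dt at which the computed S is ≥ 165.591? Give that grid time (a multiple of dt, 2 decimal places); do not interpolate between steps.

Threshold first reached at t = 0.08

RK4 with dt=0.01: 403 steps to T=4.03. Trajectory (selected grid times):
t=0.00: R=30.76 P=17.32 S=32.47
t=0.07: R=37.76 P=27.83 S=146.28
t=0.08: R=39.85 P=30.97 S=176.46
t=0.45: R=127.62 P=161.44 S=10.72
t=0.90: R=132.87 P=165.77 S=9.33
t=1.34: R=138.55 P=170.72 S=10.61
t=1.79: R=145.17 P=176.90 S=12.14
t=2.24: R=152.74 P=184.37 S=13.88
t=2.69: R=161.37 P=193.26 S=15.79
t=3.13: R=170.93 P=203.43 S=17.76
t=3.58: R=181.87 P=215.37 S=19.81
t=4.03: R=194.01 P=228.83 S=21.84
S(0.07)=146.284 < 165.591 but S(0.08)=176.461 ≥ 165.591, so the first grid time is t=0.08.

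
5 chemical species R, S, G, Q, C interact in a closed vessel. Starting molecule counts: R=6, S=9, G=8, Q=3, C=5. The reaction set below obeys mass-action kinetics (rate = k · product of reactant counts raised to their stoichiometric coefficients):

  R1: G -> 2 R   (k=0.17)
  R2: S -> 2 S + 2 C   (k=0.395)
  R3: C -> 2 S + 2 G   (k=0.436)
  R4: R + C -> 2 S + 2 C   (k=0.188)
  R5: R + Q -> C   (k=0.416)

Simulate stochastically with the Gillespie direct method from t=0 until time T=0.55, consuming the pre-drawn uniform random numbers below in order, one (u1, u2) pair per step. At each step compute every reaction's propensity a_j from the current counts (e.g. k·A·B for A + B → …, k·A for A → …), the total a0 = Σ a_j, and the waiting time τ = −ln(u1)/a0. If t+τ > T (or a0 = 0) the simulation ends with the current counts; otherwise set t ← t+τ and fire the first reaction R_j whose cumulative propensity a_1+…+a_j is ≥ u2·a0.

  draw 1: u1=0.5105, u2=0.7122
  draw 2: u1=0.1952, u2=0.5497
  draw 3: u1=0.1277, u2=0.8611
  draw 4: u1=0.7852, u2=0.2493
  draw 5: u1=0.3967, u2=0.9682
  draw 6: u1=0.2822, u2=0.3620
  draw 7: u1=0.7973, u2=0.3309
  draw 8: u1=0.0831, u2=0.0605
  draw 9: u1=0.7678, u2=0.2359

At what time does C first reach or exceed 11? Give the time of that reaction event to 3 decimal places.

t=0.000: R=6 S=9 G=8 Q=3 C=5
Draw 1: a1=1.360, a2=3.555, a3=2.180, a4=5.640, a5=7.488, a0=20.223; τ=−ln(0.5105)/20.223=0.033 → t=0.033; u2·a0=0.7122·20.223=14.403; a1+…+a4=12.735 < 14.403 ≤ a1+…+a5=20.223 → R5 fires; R=5 S=9 G=8 Q=2 C=6
Draw 2: a1=1.360, a2=3.555, a3=2.616, a4=5.640, a5=4.160, a0=17.331; τ=−ln(0.1952)/17.331=0.094 → t=0.128; u2·a0=0.5497·17.331=9.527; a1+…+a3=7.531 < 9.527 ≤ a1+…+a4=13.171 → R4 fires; R=4 S=11 G=8 Q=2 C=7
Draw 3: a1=1.360, a2=4.345, a3=3.052, a4=5.264, a5=3.328, a0=17.349; τ=−ln(0.1277)/17.349=0.119 → t=0.246; u2·a0=0.8611·17.349=14.939; a1+…+a4=14.021 < 14.939 ≤ a1+…+a5=17.349 → R5 fires; R=3 S=11 G=8 Q=1 C=8
Draw 4: a1=1.360, a2=4.345, a3=3.488, a4=4.512, a5=1.248, a0=14.953; τ=−ln(0.7852)/14.953=0.016 → t=0.262; u2·a0=0.2493·14.953=3.728; a1=1.360 < 3.728 ≤ a1+a2=5.705 → R2 fires; R=3 S=12 G=8 Q=1 C=10
Draw 5: a1=1.360, a2=4.740, a3=4.360, a4=5.640, a5=1.248, a0=17.348; τ=−ln(0.3967)/17.348=0.053 → t=0.316; u2·a0=0.9682·17.348=16.796; a1+…+a4=16.100 < 16.796 ≤ a1+…+a5=17.348 → R5 fires; R=2 S=12 G=8 Q=0 C=11
Draw 6: a1=1.360, a2=4.740, a3=4.796, a4=4.136, a5=0.000, a0=15.032; τ=−ln(0.2822)/15.032=0.084 → t=0.400; u2·a0=0.3620·15.032=5.442; a1=1.360 < 5.442 ≤ a1+a2=6.100 → R2 fires; R=2 S=13 G=8 Q=0 C=13
Draw 7: a1=1.360, a2=5.135, a3=5.668, a4=4.888, a5=0.000, a0=17.051; τ=−ln(0.7973)/17.051=0.013 → t=0.413; u2·a0=0.3309·17.051=5.642; a1=1.360 < 5.642 ≤ a1+a2=6.495 → R2 fires; R=2 S=14 G=8 Q=0 C=15
Draw 8: a1=1.360, a2=5.530, a3=6.540, a4=5.640, a5=0.000, a0=19.070; τ=−ln(0.0831)/19.070=0.130 → t=0.544; u2·a0=0.0605·19.070=1.154 ≤ a1=1.360 → R1 fires; R=4 S=14 G=7 Q=0 C=15
Draw 9: a1=1.190, a2=5.530, a3=6.540, a4=11.280, a5=0.000, a0=24.540; τ=−ln(0.7678)/24.540=0.011 → t=0.554 > T=0.55: stop.
C first becomes ≥ 11 when it reaches 11 at the event at t=0.316.

Threshold first reached at t = 0.316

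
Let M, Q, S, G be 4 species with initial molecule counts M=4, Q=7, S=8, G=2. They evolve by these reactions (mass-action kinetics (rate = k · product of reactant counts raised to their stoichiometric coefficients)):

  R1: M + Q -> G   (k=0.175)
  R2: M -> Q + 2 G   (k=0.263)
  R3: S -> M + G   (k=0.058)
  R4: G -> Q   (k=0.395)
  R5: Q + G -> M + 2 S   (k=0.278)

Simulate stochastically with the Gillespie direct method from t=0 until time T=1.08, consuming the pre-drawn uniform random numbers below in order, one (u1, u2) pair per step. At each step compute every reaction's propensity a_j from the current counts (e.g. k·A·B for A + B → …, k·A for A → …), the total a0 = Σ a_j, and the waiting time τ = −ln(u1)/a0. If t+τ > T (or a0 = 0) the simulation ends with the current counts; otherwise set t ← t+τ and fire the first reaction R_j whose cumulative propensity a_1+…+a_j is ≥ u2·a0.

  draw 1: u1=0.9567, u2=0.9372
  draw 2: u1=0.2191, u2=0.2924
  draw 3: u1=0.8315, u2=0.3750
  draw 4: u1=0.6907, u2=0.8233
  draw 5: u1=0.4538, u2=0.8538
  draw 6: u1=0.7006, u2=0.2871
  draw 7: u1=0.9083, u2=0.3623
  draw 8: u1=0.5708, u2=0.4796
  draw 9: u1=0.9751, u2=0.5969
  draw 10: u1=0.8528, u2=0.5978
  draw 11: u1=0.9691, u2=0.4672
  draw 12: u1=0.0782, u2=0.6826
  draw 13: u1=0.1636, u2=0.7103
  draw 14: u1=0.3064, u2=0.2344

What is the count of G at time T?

G at T = 1

t=0.000: M=4 Q=7 S=8 G=2
Draw 1: a1=4.900, a2=1.052, a3=0.464, a4=0.790, a5=3.892, a0=11.098; τ=−ln(0.9567)/11.098=0.004 → t=0.004; u2·a0=0.9372·11.098=10.401; a1+…+a4=7.206 < 10.401 ≤ a1+…+a5=11.098 → R5 fires; M=5 Q=6 S=10 G=1
Draw 2: a1=5.250, a2=1.315, a3=0.580, a4=0.395, a5=1.668, a0=9.208; τ=−ln(0.2191)/9.208=0.165 → t=0.169; u2·a0=0.2924·9.208=2.692 ≤ a1=5.250 → R1 fires; M=4 Q=5 S=10 G=2
Draw 3: a1=3.500, a2=1.052, a3=0.580, a4=0.790, a5=2.780, a0=8.702; τ=−ln(0.8315)/8.702=0.021 → t=0.190; u2·a0=0.3750·8.702=3.263 ≤ a1=3.500 → R1 fires; M=3 Q=4 S=10 G=3
Draw 4: a1=2.100, a2=0.789, a3=0.580, a4=1.185, a5=3.336, a0=7.990; τ=−ln(0.6907)/7.990=0.046 → t=0.236; u2·a0=0.8233·7.990=6.578; a1+…+a4=4.654 < 6.578 ≤ a1+…+a5=7.990 → R5 fires; M=4 Q=3 S=12 G=2
Draw 5: a1=2.100, a2=1.052, a3=0.696, a4=0.790, a5=1.668, a0=6.306; τ=−ln(0.4538)/6.306=0.125 → t=0.362; u2·a0=0.8538·6.306=5.384; a1+…+a4=4.638 < 5.384 ≤ a1+…+a5=6.306 → R5 fires; M=5 Q=2 S=14 G=1
Draw 6: a1=1.750, a2=1.315, a3=0.812, a4=0.395, a5=0.556, a0=4.828; τ=−ln(0.7006)/4.828=0.074 → t=0.435; u2·a0=0.2871·4.828=1.386 ≤ a1=1.750 → R1 fires; M=4 Q=1 S=14 G=2
Draw 7: a1=0.700, a2=1.052, a3=0.812, a4=0.790, a5=0.556, a0=3.910; τ=−ln(0.9083)/3.910=0.025 → t=0.460; u2·a0=0.3623·3.910=1.417; a1=0.700 < 1.417 ≤ a1+a2=1.752 → R2 fires; M=3 Q=2 S=14 G=4
Draw 8: a1=1.050, a2=0.789, a3=0.812, a4=1.580, a5=2.224, a0=6.455; τ=−ln(0.5708)/6.455=0.087 → t=0.547; u2·a0=0.4796·6.455=3.096; a1+…+a3=2.651 < 3.096 ≤ a1+…+a4=4.231 → R4 fires; M=3 Q=3 S=14 G=3
Draw 9: a1=1.575, a2=0.789, a3=0.812, a4=1.185, a5=2.502, a0=6.863; τ=−ln(0.9751)/6.863=0.004 → t=0.551; u2·a0=0.5969·6.863=4.097; a1+…+a3=3.176 < 4.097 ≤ a1+…+a4=4.361 → R4 fires; M=3 Q=4 S=14 G=2
Draw 10: a1=2.100, a2=0.789, a3=0.812, a4=0.790, a5=2.224, a0=6.715; τ=−ln(0.8528)/6.715=0.024 → t=0.574; u2·a0=0.5978·6.715=4.014; a1+…+a3=3.701 < 4.014 ≤ a1+…+a4=4.491 → R4 fires; M=3 Q=5 S=14 G=1
Draw 11: a1=2.625, a2=0.789, a3=0.812, a4=0.395, a5=1.390, a0=6.011; τ=−ln(0.9691)/6.011=0.005 → t=0.579; u2·a0=0.4672·6.011=2.808; a1=2.625 < 2.808 ≤ a1+a2=3.414 → R2 fires; M=2 Q=6 S=14 G=3
Draw 12: a1=2.100, a2=0.526, a3=0.812, a4=1.185, a5=5.004, a0=9.627; τ=−ln(0.0782)/9.627=0.265 → t=0.844; u2·a0=0.6826·9.627=6.571; a1+…+a4=4.623 < 6.571 ≤ a1+…+a5=9.627 → R5 fires; M=3 Q=5 S=16 G=2
Draw 13: a1=2.625, a2=0.789, a3=0.928, a4=0.790, a5=2.780, a0=7.912; τ=−ln(0.1636)/7.912=0.229 → t=1.073; u2·a0=0.7103·7.912=5.620; a1+…+a4=5.132 < 5.620 ≤ a1+…+a5=7.912 → R5 fires; M=4 Q=4 S=18 G=1
Draw 14: a1=2.800, a2=1.052, a3=1.044, a4=0.395, a5=1.112, a0=6.403; τ=−ln(0.3064)/6.403=0.185 → t=1.258 > T=1.08: stop.
Read off G at T=1.08: 1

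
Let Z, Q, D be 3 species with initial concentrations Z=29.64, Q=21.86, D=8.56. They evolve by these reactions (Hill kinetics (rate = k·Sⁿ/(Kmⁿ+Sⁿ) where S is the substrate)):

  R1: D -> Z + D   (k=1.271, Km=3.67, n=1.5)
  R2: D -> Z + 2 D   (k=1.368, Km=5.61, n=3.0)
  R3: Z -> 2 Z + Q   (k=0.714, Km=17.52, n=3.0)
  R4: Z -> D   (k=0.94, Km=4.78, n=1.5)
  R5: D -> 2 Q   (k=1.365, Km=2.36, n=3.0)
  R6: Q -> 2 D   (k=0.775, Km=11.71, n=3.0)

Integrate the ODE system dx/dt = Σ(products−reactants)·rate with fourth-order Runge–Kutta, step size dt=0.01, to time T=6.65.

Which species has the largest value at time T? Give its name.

Dominant species at T: Z

RK4 with dt=0.01: 665 steps to T=6.65. Trajectory (selected grid times):
t=0.00: Z=29.64 Q=21.86 D=8.56
t=0.74: Z=31.01 Q=23.79 D=10.06
t=1.48: Z=32.48 Q=25.72 D=11.64
t=2.22: Z=34.02 Q=27.66 D=13.28
t=2.96: Z=35.61 Q=29.60 D=14.97
t=3.69: Z=37.21 Q=31.52 D=16.65
t=4.43: Z=38.86 Q=33.47 D=18.39
t=5.17: Z=40.54 Q=35.42 D=20.14
t=5.91: Z=42.23 Q=37.37 D=21.90
t=6.65: Z=43.94 Q=39.33 D=23.68
At T=6.65: Z=43.94 Q=39.33 D=23.68; the largest is Z.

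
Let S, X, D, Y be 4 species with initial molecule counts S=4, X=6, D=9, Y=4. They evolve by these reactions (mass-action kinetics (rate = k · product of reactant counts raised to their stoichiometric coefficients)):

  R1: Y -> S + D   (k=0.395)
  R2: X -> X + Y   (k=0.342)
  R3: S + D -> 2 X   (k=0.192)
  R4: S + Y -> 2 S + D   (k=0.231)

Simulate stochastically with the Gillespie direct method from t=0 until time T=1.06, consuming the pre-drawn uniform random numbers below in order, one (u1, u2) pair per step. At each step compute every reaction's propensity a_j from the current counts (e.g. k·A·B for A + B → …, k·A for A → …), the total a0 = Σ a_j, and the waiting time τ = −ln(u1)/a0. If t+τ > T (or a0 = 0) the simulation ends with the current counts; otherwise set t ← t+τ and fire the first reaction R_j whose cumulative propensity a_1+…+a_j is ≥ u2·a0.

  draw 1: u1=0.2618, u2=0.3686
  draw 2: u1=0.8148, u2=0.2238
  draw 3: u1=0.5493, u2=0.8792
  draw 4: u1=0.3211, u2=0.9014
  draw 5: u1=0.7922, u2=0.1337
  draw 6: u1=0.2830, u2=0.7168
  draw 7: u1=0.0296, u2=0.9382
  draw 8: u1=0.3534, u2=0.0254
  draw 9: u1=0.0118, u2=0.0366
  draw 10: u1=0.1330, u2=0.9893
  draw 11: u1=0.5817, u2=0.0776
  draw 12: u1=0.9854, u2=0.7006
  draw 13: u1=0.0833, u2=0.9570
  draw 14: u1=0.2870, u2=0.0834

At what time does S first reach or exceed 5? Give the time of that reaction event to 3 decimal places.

t=0.000: S=4 X=6 D=9 Y=4
Draw 1: a1=1.580, a2=2.052, a3=6.912, a4=3.696, a0=14.240; τ=−ln(0.2618)/14.240=0.094 → t=0.094; u2·a0=0.3686·14.240=5.249; a1+a2=3.632 < 5.249 ≤ a1+…+a3=10.544 → R3 fires; S=3 X=8 D=8 Y=4
Draw 2: a1=1.580, a2=2.736, a3=4.608, a4=2.772, a0=11.696; τ=−ln(0.8148)/11.696=0.018 → t=0.112; u2·a0=0.2238·11.696=2.618; a1=1.580 < 2.618 ≤ a1+a2=4.316 → R2 fires; S=3 X=8 D=8 Y=5
Draw 3: a1=1.975, a2=2.736, a3=4.608, a4=3.465, a0=12.784; τ=−ln(0.5493)/12.784=0.047 → t=0.158; u2·a0=0.8792·12.784=11.240; a1+…+a3=9.319 < 11.240 ≤ a1+…+a4=12.784 → R4 fires; S=4 X=8 D=9 Y=4
Draw 4: a1=1.580, a2=2.736, a3=6.912, a4=3.696, a0=14.924; τ=−ln(0.3211)/14.924=0.076 → t=0.235; u2·a0=0.9014·14.924=13.452; a1+…+a3=11.228 < 13.452 ≤ a1+…+a4=14.924 → R4 fires; S=5 X=8 D=10 Y=3
Draw 5: a1=1.185, a2=2.736, a3=9.600, a4=3.465, a0=16.986; τ=−ln(0.7922)/16.986=0.014 → t=0.248; u2·a0=0.1337·16.986=2.271; a1=1.185 < 2.271 ≤ a1+a2=3.921 → R2 fires; S=5 X=8 D=10 Y=4
Draw 6: a1=1.580, a2=2.736, a3=9.600, a4=4.620, a0=18.536; τ=−ln(0.2830)/18.536=0.068 → t=0.316; u2·a0=0.7168·18.536=13.287; a1+a2=4.316 < 13.287 ≤ a1+…+a3=13.916 → R3 fires; S=4 X=10 D=9 Y=4
Draw 7: a1=1.580, a2=3.420, a3=6.912, a4=3.696, a0=15.608; τ=−ln(0.0296)/15.608=0.226 → t=0.542; u2·a0=0.9382·15.608=14.643; a1+…+a3=11.912 < 14.643 ≤ a1+…+a4=15.608 → R4 fires; S=5 X=10 D=10 Y=3
Draw 8: a1=1.185, a2=3.420, a3=9.600, a4=3.465, a0=17.670; τ=−ln(0.3534)/17.670=0.059 → t=0.601; u2·a0=0.0254·17.670=0.449 ≤ a1=1.185 → R1 fires; S=6 X=10 D=11 Y=2
Draw 9: a1=0.790, a2=3.420, a3=12.672, a4=2.772, a0=19.654; τ=−ln(0.0118)/19.654=0.226 → t=0.827; u2·a0=0.0366·19.654=0.719 ≤ a1=0.790 → R1 fires; S=7 X=10 D=12 Y=1
Draw 10: a1=0.395, a2=3.420, a3=16.128, a4=1.617, a0=21.560; τ=−ln(0.1330)/21.560=0.094 → t=0.920; u2·a0=0.9893·21.560=21.329; a1+…+a3=19.943 < 21.329 ≤ a1+…+a4=21.560 → R4 fires; S=8 X=10 D=13 Y=0
Draw 11: a1=0.000, a2=3.420, a3=19.968, a4=0.000, a0=23.388; τ=−ln(0.5817)/23.388=0.023 → t=0.943; u2·a0=0.0776·23.388=1.815; a1=0.000 < 1.815 ≤ a1+a2=3.420 → R2 fires; S=8 X=10 D=13 Y=1
Draw 12: a1=0.395, a2=3.420, a3=19.968, a4=1.848, a0=25.631; τ=−ln(0.9854)/25.631=0.001 → t=0.944; u2·a0=0.7006·25.631=17.957; a1+a2=3.815 < 17.957 ≤ a1+…+a3=23.783 → R3 fires; S=7 X=12 D=12 Y=1
Draw 13: a1=0.395, a2=4.104, a3=16.128, a4=1.617, a0=22.244; τ=−ln(0.0833)/22.244=0.112 → t=1.056; u2·a0=0.9570·22.244=21.288; a1+…+a3=20.627 < 21.288 ≤ a1+…+a4=22.244 → R4 fires; S=8 X=12 D=13 Y=0
Draw 14: a1=0.000, a2=4.104, a3=19.968, a4=0.000, a0=24.072; τ=−ln(0.2870)/24.072=0.052 → t=1.108 > T=1.06: stop.
S first becomes ≥ 5 when it reaches 5 at the event at t=0.235.

Threshold first reached at t = 0.235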